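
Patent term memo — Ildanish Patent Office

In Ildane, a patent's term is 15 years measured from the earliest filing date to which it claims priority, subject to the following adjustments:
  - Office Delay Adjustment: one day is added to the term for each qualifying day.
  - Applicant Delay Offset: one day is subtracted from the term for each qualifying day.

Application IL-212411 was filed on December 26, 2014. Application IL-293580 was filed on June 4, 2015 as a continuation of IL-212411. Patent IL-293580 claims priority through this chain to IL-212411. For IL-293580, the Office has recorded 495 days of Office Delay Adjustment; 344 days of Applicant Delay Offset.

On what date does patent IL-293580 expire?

May 26, 2030

Earliest priority filing: 26 December 2014.
Base term: 26 December 2014 + 15 years → 26 December 2029.
Office Delay Adjustment: +495 days → 5 May 2031.
Applicant Delay Offset: −344 days → 26 May 2030.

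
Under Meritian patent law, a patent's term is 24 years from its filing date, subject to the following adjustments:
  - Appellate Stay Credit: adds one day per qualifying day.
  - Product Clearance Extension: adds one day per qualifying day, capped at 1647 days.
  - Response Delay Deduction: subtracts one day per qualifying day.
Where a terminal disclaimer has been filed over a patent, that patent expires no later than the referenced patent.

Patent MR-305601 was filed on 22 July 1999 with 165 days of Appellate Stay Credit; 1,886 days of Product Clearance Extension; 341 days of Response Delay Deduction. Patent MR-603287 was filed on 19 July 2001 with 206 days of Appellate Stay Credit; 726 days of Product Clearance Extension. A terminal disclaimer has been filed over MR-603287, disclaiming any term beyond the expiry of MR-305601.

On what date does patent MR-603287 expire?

Natural term of MR-603287:
  Base: filing + 24 years → 19 July 2025.
  Appellate Stay Credit: +206 days → 10 February 2026.
  Product Clearance Extension: 726 days (within the 1647-day cap) → +726 days → 6 February 2028.
Expiry of referenced patent MR-305601:
  Base: filing + 24 years → 22 July 2023.
  Appellate Stay Credit: +165 days → 3 January 2024.
  Product Clearance Extension: 1886 days claimed exceeds the 1647-day cap, so +1647 days → 7 July 2028.
  Response Delay Deduction: −341 days → 1 August 2027.
Terminal disclaimer: MR-603287 expires on the earlier of 6 February 2028 and 1 August 2027.

August 1, 2027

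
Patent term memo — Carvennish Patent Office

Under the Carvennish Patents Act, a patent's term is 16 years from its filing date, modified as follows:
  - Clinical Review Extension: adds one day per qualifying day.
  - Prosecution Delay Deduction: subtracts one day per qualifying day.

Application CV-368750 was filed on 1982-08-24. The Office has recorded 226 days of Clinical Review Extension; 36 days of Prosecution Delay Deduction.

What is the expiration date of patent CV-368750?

1999-03-02

Base term: filing date + 16 years → 24 August 1998.
Clinical Review Extension: +226 days → 7 April 1999.
Prosecution Delay Deduction: −36 days → 2 March 1999.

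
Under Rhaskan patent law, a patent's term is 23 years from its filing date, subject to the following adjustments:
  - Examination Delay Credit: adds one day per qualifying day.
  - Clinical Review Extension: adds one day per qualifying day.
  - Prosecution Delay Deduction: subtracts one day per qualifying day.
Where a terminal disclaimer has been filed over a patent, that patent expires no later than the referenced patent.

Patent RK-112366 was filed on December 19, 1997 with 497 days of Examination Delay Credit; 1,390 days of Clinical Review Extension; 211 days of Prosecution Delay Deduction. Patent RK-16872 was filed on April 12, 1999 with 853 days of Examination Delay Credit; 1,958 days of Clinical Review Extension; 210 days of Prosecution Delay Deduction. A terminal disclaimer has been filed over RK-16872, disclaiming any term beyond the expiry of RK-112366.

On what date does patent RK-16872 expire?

2025-07-22

Natural term of RK-16872:
  Base: filing + 23 years → 12 April 2022.
  Examination Delay Credit: +853 days → 12 August 2024.
  Clinical Review Extension: +1958 days → 22 December 2029.
  Prosecution Delay Deduction: −210 days → 26 May 2029.
Expiry of referenced patent RK-112366:
  Base: filing + 23 years → 19 December 2020.
  Examination Delay Credit: +497 days → 30 April 2022.
  Clinical Review Extension: +1390 days → 18 February 2026.
  Prosecution Delay Deduction: −211 days → 22 July 2025.
Terminal disclaimer: RK-16872 expires on the earlier of 26 May 2029 and 22 July 2025.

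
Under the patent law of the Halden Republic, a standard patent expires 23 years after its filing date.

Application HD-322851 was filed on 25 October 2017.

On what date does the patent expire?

2040-10-25

Filing date + 23 years → 25 October 2040.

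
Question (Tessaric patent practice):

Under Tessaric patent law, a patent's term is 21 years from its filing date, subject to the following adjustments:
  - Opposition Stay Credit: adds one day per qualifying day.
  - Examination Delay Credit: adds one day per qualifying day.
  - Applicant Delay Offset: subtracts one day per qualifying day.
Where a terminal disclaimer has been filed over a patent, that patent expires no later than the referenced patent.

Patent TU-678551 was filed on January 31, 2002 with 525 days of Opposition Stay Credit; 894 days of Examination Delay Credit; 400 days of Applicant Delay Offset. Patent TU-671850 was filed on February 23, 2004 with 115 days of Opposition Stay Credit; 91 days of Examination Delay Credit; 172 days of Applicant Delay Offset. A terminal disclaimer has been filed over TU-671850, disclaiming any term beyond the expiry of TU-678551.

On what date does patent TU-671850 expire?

Natural term of TU-671850:
  Base: filing + 21 years → 23 February 2025.
  Opposition Stay Credit: +115 days → 18 June 2025.
  Examination Delay Credit: +91 days → 17 September 2025.
  Applicant Delay Offset: −172 days → 29 March 2025.
Expiry of referenced patent TU-678551:
  Base: filing + 21 years → 31 January 2023.
  Opposition Stay Credit: +525 days → 9 July 2024.
  Examination Delay Credit: +894 days → 20 December 2026.
  Applicant Delay Offset: −400 days → 15 November 2025.
Terminal disclaimer: TU-671850 expires on the earlier of 29 March 2025 and 15 November 2025.

March 29, 2025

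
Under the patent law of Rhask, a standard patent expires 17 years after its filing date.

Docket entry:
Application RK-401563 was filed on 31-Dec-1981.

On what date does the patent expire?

Filing date + 17 years → 31 December 1998.

1998-12-31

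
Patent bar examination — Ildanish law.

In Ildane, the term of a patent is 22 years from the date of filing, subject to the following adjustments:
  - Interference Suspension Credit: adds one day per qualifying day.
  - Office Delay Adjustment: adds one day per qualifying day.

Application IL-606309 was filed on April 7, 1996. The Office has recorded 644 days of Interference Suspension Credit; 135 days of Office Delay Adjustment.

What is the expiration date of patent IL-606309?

Base term: filing date + 22 years → 7 April 2018.
Interference Suspension Credit: +644 days → 11 January 2020.
Office Delay Adjustment: +135 days → 25 May 2020.

2020-05-25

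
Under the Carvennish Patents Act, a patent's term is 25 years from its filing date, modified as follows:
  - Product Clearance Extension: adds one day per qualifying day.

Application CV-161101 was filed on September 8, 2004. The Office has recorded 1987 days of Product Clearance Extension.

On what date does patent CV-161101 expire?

Base term: filing date + 25 years → 8 September 2029.
Product Clearance Extension: +1987 days → 16 February 2035.

February 16, 2035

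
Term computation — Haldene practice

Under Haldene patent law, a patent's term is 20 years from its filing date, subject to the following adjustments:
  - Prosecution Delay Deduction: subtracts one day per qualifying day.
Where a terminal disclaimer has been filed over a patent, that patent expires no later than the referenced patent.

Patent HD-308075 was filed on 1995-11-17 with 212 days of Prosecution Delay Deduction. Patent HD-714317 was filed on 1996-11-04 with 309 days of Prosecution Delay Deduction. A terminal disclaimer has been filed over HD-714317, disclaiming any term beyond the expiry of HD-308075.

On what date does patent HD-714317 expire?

April 19, 2015

Natural term of HD-714317:
  Base: filing + 20 years → 4 November 2016.
  Prosecution Delay Deduction: −309 days → 31 December 2015.
Expiry of referenced patent HD-308075:
  Base: filing + 20 years → 17 November 2015.
  Prosecution Delay Deduction: −212 days → 19 April 2015.
Terminal disclaimer: HD-714317 expires on the earlier of 31 December 2015 and 19 April 2015.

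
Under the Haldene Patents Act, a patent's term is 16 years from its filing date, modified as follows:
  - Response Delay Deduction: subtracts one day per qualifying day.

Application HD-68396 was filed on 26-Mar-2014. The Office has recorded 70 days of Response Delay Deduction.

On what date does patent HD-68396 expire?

Base term: filing date + 16 years → 26 March 2030.
Response Delay Deduction: −70 days → 15 January 2030.

January 15, 2030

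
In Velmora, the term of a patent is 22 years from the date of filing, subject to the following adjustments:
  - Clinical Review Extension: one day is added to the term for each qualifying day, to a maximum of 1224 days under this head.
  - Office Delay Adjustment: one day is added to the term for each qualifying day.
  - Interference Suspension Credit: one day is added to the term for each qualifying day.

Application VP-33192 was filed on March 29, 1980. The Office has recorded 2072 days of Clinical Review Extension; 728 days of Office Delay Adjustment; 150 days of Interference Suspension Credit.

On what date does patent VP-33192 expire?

December 30, 2007

Base term: filing date + 22 years → 29 March 2002.
Clinical Review Extension: 2072 days claimed exceeds the 1224-day cap, so +1224 days → 4 August 2005.
Office Delay Adjustment: +728 days → 2 August 2007.
Interference Suspension Credit: +150 days → 30 December 2007.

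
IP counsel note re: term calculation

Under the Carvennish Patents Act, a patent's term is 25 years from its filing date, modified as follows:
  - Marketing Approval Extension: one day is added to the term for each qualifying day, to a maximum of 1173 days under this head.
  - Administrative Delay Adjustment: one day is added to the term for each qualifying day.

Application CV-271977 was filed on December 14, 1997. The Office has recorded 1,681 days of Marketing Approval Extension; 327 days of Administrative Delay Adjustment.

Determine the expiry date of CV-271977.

January 22, 2027

Base term: filing date + 25 years → 14 December 2022.
Marketing Approval Extension: 1681 days claimed exceeds the 1173-day cap, so +1173 days → 1 March 2026.
Administrative Delay Adjustment: +327 days → 22 January 2027.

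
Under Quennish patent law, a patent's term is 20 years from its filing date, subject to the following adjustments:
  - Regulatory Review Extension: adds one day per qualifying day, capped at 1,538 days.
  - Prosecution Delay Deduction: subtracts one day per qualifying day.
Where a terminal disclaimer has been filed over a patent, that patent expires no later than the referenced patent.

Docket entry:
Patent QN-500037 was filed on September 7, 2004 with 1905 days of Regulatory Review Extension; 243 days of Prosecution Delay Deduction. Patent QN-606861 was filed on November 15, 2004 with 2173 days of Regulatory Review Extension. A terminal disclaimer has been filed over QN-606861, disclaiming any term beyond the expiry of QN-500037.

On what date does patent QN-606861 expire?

2028-03-25

Natural term of QN-606861:
  Base: filing + 20 years → 15 November 2024.
  Regulatory Review Extension: 2173 days claimed exceeds the 1538-day cap, so +1538 days → 31 January 2029.
Expiry of referenced patent QN-500037:
  Base: filing + 20 years → 7 September 2024.
  Regulatory Review Extension: 1905 days claimed exceeds the 1538-day cap, so +1538 days → 23 November 2028.
  Prosecution Delay Deduction: −243 days → 25 March 2028.
Terminal disclaimer: QN-606861 expires on the earlier of 31 January 2029 and 25 March 2028.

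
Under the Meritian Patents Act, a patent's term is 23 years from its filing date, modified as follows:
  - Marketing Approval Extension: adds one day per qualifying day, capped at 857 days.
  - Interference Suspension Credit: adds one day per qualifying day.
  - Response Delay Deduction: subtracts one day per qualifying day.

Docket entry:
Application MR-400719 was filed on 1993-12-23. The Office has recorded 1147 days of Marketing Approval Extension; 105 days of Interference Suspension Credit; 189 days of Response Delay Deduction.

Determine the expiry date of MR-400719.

Base term: filing date + 23 years → 23 December 2016.
Marketing Approval Extension: 1147 days claimed exceeds the 857-day cap, so +857 days → 29 April 2019.
Interference Suspension Credit: +105 days → 12 August 2019.
Response Delay Deduction: −189 days → 4 February 2019.

February 4, 2019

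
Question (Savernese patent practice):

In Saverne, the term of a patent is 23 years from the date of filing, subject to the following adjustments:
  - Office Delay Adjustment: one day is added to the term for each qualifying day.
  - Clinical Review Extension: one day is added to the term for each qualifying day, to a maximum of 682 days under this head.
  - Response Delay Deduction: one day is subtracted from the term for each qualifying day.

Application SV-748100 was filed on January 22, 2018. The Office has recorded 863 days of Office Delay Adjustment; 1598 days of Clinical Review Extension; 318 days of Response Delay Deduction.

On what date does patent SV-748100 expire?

Base term: filing date + 23 years → 22 January 2041.
Office Delay Adjustment: +863 days → 4 June 2043.
Clinical Review Extension: 1598 days claimed exceeds the 682-day cap, so +682 days → 16 April 2045.
Response Delay Deduction: −318 days → 2 June 2044.

June 2, 2044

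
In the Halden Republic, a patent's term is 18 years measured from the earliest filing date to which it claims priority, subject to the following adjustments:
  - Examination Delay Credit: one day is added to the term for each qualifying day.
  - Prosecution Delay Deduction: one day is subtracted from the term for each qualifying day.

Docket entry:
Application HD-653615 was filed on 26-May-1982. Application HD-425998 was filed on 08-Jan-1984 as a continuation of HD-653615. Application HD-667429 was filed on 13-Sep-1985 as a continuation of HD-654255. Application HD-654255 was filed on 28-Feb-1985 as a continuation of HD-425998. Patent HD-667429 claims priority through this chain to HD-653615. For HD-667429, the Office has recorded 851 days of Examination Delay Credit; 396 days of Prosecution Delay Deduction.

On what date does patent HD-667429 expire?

August 24, 2001

Earliest priority filing: 26 May 1982.
Base term: 26 May 1982 + 18 years → 26 May 2000.
Examination Delay Credit: +851 days → 24 September 2002.
Prosecution Delay Deduction: −396 days → 24 August 2001.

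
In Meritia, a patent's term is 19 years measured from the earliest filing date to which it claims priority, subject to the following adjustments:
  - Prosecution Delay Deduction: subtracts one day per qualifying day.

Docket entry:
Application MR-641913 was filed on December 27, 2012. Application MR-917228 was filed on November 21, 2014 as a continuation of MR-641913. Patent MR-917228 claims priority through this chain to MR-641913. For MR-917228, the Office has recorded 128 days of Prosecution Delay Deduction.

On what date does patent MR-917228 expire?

Earliest priority filing: 27 December 2012.
Base term: 27 December 2012 + 19 years → 27 December 2031.
Prosecution Delay Deduction: −128 days → 21 August 2031.

August 21, 2031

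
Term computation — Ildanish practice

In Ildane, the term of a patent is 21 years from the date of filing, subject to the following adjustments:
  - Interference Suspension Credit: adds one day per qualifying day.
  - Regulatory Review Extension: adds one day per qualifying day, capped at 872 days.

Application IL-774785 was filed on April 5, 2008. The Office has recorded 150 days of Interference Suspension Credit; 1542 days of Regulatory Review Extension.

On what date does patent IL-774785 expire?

January 22, 2032

Base term: filing date + 21 years → 5 April 2029.
Interference Suspension Credit: +150 days → 2 September 2029.
Regulatory Review Extension: 1542 days claimed exceeds the 872-day cap, so +872 days → 22 January 2032.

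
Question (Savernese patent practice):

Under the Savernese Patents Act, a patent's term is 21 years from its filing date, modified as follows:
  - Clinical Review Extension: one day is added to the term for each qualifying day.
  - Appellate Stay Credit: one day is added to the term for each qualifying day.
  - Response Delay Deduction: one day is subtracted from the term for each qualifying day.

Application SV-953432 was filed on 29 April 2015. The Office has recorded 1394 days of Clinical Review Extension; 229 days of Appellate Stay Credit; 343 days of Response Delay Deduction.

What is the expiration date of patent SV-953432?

2039-10-31

Base term: filing date + 21 years → 29 April 2036.
Clinical Review Extension: +1394 days → 22 February 2040.
Appellate Stay Credit: +229 days → 8 October 2040.
Response Delay Deduction: −343 days → 31 October 2039.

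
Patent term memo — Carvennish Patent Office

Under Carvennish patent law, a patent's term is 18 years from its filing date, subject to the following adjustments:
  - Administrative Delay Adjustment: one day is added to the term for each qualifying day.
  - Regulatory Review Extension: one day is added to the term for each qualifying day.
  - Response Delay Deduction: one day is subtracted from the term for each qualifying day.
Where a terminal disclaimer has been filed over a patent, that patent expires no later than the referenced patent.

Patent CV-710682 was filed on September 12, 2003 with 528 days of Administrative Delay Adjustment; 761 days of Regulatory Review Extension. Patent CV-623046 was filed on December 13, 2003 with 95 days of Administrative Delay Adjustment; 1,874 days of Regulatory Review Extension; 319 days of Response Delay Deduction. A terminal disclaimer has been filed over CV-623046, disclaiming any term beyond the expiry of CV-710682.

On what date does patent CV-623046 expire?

March 24, 2025

Natural term of CV-623046:
  Base: filing + 18 years → 13 December 2021.
  Administrative Delay Adjustment: +95 days → 18 March 2022.
  Regulatory Review Extension: +1874 days → 5 May 2027.
  Response Delay Deduction: −319 days → 20 June 2026.
Expiry of referenced patent CV-710682:
  Base: filing + 18 years → 12 September 2021.
  Administrative Delay Adjustment: +528 days → 22 February 2023.
  Regulatory Review Extension: +761 days → 24 March 2025.
Terminal disclaimer: CV-623046 expires on the earlier of 20 June 2026 and 24 March 2025.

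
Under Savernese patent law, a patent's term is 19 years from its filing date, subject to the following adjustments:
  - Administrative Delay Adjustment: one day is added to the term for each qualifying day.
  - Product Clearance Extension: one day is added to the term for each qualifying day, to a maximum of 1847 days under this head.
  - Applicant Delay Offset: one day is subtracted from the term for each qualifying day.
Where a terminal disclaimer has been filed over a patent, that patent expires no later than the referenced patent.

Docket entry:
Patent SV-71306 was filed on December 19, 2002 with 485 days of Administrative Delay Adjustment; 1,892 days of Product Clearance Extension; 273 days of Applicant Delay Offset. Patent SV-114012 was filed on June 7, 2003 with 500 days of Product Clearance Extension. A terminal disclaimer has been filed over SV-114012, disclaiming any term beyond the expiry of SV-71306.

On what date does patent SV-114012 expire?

October 20, 2023

Natural term of SV-114012:
  Base: filing + 19 years → 7 June 2022.
  Product Clearance Extension: 500 days (within the 1847-day cap) → +500 days → 20 October 2023.
Expiry of referenced patent SV-71306:
  Base: filing + 19 years → 19 December 2021.
  Administrative Delay Adjustment: +485 days → 18 April 2023.
  Product Clearance Extension: 1892 days claimed exceeds the 1847-day cap, so +1847 days → 8 May 2028.
  Applicant Delay Offset: −273 days → 9 August 2027.
Terminal disclaimer: SV-114012 expires on the earlier of 20 October 2023 and 9 August 2027.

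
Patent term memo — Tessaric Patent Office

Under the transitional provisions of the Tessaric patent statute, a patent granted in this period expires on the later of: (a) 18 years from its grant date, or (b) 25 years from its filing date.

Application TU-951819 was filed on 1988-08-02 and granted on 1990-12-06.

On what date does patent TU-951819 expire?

2013-08-02

(a) grant + 18 years → 6 December 2008.
(b) filing + 25 years → 2 August 2013.
Later of the two: 2 August 2013.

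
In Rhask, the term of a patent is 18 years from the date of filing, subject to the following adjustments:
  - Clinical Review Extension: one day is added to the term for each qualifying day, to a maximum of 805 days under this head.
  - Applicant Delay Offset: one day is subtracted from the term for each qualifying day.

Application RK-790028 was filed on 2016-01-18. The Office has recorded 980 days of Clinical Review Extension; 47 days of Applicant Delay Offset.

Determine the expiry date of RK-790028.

February 15, 2036

Base term: filing date + 18 years → 18 January 2034.
Clinical Review Extension: 980 days claimed exceeds the 805-day cap, so +805 days → 2 April 2036.
Applicant Delay Offset: −47 days → 15 February 2036.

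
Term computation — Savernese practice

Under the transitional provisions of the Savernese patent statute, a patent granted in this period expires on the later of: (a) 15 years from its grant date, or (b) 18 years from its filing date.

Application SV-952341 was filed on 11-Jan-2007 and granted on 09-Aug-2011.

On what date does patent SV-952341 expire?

August 9, 2026

(a) grant + 15 years → 9 August 2026.
(b) filing + 18 years → 11 January 2025.
Later of the two: 9 August 2026.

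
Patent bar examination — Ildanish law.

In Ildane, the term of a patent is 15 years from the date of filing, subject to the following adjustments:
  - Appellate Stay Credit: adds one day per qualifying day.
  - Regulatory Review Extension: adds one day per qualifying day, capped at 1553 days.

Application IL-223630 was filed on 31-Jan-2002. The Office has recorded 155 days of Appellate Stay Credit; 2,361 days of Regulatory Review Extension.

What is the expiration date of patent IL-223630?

October 5, 2021

Base term: filing date + 15 years → 31 January 2017.
Appellate Stay Credit: +155 days → 5 July 2017.
Regulatory Review Extension: 2361 days claimed exceeds the 1553-day cap, so +1553 days → 5 October 2021.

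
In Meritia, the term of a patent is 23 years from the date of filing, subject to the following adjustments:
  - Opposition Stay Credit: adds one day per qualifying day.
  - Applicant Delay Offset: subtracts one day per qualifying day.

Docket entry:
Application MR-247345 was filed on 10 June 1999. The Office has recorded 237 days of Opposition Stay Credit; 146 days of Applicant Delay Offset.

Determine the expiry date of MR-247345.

Base term: filing date + 23 years → 10 June 2022.
Opposition Stay Credit: +237 days → 2 February 2023.
Applicant Delay Offset: −146 days → 9 September 2022.

2022-09-09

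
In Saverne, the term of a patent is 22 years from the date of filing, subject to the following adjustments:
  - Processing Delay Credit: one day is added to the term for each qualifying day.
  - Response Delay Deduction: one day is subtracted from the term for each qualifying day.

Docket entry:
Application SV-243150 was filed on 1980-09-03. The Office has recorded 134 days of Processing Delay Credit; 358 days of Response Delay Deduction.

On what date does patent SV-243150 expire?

2002-01-22

Base term: filing date + 22 years → 3 September 2002.
Processing Delay Credit: +134 days → 15 January 2003.
Response Delay Deduction: −358 days → 22 January 2002.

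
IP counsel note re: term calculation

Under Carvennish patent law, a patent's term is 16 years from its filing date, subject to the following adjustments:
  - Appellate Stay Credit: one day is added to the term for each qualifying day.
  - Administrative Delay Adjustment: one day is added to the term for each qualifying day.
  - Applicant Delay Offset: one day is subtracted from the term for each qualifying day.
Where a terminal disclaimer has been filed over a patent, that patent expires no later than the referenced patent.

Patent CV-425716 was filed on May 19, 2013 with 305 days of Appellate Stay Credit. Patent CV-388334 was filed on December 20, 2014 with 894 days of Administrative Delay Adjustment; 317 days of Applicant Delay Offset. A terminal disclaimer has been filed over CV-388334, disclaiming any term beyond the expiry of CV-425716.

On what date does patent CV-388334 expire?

Natural term of CV-388334:
  Base: filing + 16 years → 20 December 2030.
  Administrative Delay Adjustment: +894 days → 1 June 2033.
  Applicant Delay Offset: −317 days → 19 July 2032.
Expiry of referenced patent CV-425716:
  Base: filing + 16 years → 19 May 2029.
  Appellate Stay Credit: +305 days → 20 March 2030.
Terminal disclaimer: CV-388334 expires on the earlier of 19 July 2032 and 20 March 2030.

March 20, 2030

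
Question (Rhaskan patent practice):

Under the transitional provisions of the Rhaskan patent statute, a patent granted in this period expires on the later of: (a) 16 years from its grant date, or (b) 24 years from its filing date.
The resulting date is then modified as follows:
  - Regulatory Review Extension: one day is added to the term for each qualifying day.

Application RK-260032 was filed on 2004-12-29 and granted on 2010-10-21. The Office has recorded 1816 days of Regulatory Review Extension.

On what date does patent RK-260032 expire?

(a) grant + 16 years → 21 October 2026.
(b) filing + 24 years → 29 December 2028.
Later of the two: 29 December 2028.
Regulatory Review Extension: +1816 days → 19 December 2033.

December 19, 2033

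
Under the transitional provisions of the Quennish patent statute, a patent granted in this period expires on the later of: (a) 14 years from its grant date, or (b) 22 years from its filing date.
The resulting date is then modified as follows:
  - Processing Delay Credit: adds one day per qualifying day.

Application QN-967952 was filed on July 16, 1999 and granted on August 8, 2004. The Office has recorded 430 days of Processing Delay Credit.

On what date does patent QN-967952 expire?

2022-09-19

(a) grant + 14 years → 8 August 2018.
(b) filing + 22 years → 16 July 2021.
Later of the two: 16 July 2021.
Processing Delay Credit: +430 days → 19 September 2022.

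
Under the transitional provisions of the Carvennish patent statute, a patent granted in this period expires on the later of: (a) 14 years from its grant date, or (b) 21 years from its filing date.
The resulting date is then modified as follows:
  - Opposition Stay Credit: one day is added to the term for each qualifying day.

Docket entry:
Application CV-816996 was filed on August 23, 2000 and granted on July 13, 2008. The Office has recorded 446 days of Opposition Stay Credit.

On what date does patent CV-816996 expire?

(a) grant + 14 years → 13 July 2022.
(b) filing + 21 years → 23 August 2021.
Later of the two: 13 July 2022.
Opposition Stay Credit: +446 days → 2 October 2023.

October 2, 2023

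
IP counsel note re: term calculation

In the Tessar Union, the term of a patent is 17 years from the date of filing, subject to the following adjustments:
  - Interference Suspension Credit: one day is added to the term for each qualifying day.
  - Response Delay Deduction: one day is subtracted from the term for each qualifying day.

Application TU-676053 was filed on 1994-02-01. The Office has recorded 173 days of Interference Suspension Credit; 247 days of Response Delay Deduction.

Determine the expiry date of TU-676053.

Base term: filing date + 17 years → 1 February 2011.
Interference Suspension Credit: +173 days → 24 July 2011.
Response Delay Deduction: −247 days → 19 November 2010.

November 19, 2010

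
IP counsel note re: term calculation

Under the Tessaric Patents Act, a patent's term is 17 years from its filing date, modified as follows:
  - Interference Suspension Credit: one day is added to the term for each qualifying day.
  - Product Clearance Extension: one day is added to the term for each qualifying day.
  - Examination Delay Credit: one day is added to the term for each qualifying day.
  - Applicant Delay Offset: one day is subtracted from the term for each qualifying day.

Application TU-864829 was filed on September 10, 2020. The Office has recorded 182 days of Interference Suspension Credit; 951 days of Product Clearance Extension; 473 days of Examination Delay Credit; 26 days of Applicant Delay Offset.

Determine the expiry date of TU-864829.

2042-01-07

Base term: filing date + 17 years → 10 September 2037.
Interference Suspension Credit: +182 days → 11 March 2038.
Product Clearance Extension: +951 days → 17 October 2040.
Examination Delay Credit: +473 days → 2 February 2042.
Applicant Delay Offset: −26 days → 7 January 2042.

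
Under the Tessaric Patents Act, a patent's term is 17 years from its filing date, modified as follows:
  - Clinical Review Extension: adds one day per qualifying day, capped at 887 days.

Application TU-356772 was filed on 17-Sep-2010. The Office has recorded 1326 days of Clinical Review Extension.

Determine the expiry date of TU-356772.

Base term: filing date + 17 years → 17 September 2027.
Clinical Review Extension: 1326 days claimed exceeds the 887-day cap, so +887 days → 20 February 2030.

February 20, 2030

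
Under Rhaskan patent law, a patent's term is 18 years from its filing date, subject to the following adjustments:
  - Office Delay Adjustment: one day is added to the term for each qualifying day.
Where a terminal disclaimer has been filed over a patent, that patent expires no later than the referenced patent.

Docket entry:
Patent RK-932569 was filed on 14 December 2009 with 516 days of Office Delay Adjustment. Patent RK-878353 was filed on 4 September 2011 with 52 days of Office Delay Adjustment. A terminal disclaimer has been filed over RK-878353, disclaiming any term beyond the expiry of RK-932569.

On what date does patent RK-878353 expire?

2029-05-13

Natural term of RK-878353:
  Base: filing + 18 years → 4 September 2029.
  Office Delay Adjustment: +52 days → 26 October 2029.
Expiry of referenced patent RK-932569:
  Base: filing + 18 years → 14 December 2027.
  Office Delay Adjustment: +516 days → 13 May 2029.
Terminal disclaimer: RK-878353 expires on the earlier of 26 October 2029 and 13 May 2029.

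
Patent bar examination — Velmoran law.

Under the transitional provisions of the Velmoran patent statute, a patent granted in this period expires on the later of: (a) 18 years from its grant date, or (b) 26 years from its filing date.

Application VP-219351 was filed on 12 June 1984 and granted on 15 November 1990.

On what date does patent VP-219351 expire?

(a) grant + 18 years → 15 November 2008.
(b) filing + 26 years → 12 June 2010.
Later of the two: 12 June 2010.

June 12, 2010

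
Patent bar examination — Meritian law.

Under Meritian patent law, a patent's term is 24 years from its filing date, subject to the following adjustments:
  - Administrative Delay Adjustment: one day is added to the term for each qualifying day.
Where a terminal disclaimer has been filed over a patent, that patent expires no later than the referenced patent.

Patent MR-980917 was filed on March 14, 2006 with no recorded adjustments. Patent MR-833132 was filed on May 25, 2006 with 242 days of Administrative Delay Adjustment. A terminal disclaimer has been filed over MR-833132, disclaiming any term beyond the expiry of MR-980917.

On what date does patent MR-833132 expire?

Natural term of MR-833132:
  Base: filing + 24 years → 25 May 2030.
  Administrative Delay Adjustment: +242 days → 22 January 2031.
Expiry of referenced patent MR-980917:
  Base: filing + 24 years → 14 March 2030.
Terminal disclaimer: MR-833132 expires on the earlier of 22 January 2031 and 14 March 2030.

2030-03-14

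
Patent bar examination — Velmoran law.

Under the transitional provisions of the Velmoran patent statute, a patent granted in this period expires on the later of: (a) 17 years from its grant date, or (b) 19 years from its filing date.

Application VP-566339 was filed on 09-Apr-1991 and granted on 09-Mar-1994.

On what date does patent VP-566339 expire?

March 9, 2011

(a) grant + 17 years → 9 March 2011.
(b) filing + 19 years → 9 April 2010.
Later of the two: 9 March 2011.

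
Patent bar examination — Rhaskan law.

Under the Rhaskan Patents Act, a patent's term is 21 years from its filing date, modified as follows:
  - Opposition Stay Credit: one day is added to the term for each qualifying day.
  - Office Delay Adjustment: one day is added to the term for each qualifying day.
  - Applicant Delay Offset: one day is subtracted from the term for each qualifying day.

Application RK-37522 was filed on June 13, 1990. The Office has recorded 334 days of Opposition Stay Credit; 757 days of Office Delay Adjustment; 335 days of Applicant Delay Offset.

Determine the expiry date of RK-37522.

Base term: filing date + 21 years → 13 June 2011.
Opposition Stay Credit: +334 days → 12 May 2012.
Office Delay Adjustment: +757 days → 8 June 2014.
Applicant Delay Offset: −335 days → 8 July 2013.

2013-07-08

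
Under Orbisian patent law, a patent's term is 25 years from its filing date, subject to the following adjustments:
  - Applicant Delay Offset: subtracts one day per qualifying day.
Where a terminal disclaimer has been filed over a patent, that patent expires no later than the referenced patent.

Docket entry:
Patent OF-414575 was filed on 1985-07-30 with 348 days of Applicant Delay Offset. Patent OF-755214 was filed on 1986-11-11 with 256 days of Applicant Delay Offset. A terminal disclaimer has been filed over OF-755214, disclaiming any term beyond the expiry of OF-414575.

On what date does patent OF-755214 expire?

Natural term of OF-755214:
  Base: filing + 25 years → 11 November 2011.
  Applicant Delay Offset: −256 days → 28 February 2011.
Expiry of referenced patent OF-414575:
  Base: filing + 25 years → 30 July 2010.
  Applicant Delay Offset: −348 days → 16 August 2009.
Terminal disclaimer: OF-755214 expires on the earlier of 28 February 2011 and 16 August 2009.

August 16, 2009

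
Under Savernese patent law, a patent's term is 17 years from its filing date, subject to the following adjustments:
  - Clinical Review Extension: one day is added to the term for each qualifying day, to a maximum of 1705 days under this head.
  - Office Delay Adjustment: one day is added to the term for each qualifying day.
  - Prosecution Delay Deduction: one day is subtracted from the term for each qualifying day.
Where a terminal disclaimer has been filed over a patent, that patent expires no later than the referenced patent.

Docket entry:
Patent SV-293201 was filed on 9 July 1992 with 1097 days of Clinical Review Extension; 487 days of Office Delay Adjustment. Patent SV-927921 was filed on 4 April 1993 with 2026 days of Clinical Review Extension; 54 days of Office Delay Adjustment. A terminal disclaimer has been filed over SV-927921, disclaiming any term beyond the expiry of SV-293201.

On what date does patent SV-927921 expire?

November 9, 2013

Natural term of SV-927921:
  Base: filing + 17 years → 4 April 2010.
  Clinical Review Extension: 2026 days claimed exceeds the 1705-day cap, so +1705 days → 4 December 2014.
  Office Delay Adjustment: +54 days → 27 January 2015.
Expiry of referenced patent SV-293201:
  Base: filing + 17 years → 9 July 2009.
  Clinical Review Extension: 1097 days (within the 1705-day cap) → +1097 days → 10 July 2012.
  Office Delay Adjustment: +487 days → 9 November 2013.
Terminal disclaimer: SV-927921 expires on the earlier of 27 January 2015 and 9 November 2013.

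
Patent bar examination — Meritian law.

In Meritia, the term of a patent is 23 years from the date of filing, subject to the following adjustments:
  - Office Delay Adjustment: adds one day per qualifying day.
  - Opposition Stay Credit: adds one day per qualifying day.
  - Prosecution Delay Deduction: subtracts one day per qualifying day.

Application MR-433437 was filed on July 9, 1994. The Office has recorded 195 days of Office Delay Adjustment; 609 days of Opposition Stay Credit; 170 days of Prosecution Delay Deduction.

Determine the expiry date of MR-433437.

Base term: filing date + 23 years → 9 July 2017.
Office Delay Adjustment: +195 days → 20 January 2018.
Opposition Stay Credit: +609 days → 21 September 2019.
Prosecution Delay Deduction: −170 days → 4 April 2019.

2019-04-04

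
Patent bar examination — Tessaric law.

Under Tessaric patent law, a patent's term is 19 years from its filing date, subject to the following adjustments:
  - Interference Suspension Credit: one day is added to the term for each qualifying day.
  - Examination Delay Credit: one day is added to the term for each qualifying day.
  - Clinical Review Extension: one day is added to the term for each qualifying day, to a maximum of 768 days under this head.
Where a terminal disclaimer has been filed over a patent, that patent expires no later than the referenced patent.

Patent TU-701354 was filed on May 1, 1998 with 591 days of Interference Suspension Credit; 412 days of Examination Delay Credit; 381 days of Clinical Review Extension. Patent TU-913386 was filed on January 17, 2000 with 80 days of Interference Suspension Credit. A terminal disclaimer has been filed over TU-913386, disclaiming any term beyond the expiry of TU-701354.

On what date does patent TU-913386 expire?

Natural term of TU-913386:
  Base: filing + 19 years → 17 January 2019.
  Interference Suspension Credit: +80 days → 7 April 2019.
Expiry of referenced patent TU-701354:
  Base: filing + 19 years → 1 May 2017.
  Interference Suspension Credit: +591 days → 13 December 2018.
  Examination Delay Credit: +412 days → 29 January 2020.
  Clinical Review Extension: 381 days (within the 768-day cap) → +381 days → 13 February 2021.
Terminal disclaimer: TU-913386 expires on the earlier of 7 April 2019 and 13 February 2021.

April 7, 2019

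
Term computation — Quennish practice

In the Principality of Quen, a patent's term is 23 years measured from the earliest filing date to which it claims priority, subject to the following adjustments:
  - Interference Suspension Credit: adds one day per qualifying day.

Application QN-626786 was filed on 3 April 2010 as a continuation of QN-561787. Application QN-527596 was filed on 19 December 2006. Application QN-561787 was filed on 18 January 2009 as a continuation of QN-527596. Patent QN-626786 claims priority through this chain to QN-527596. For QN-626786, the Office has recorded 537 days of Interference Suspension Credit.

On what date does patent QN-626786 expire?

2031-06-09

Earliest priority filing: 19 December 2006.
Base term: 19 December 2006 + 23 years → 19 December 2029.
Interference Suspension Credit: +537 days → 9 June 2031.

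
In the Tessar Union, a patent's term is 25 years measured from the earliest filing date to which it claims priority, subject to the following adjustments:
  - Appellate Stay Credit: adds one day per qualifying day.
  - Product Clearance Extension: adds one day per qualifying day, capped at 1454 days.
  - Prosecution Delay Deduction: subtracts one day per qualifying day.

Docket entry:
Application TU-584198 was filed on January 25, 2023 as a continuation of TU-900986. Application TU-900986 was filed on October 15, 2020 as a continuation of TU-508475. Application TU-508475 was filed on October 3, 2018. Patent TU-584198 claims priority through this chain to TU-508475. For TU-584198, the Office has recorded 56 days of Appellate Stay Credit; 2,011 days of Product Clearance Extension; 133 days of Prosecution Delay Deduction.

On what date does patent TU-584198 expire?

Earliest priority filing: 3 October 2018.
Base term: 3 October 2018 + 25 years → 3 October 2043.
Appellate Stay Credit: +56 days → 28 November 2043.
Product Clearance Extension: 2011 days claimed exceeds the 1454-day cap, so +1454 days → 21 November 2047.
Prosecution Delay Deduction: −133 days → 11 July 2047.

July 11, 2047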